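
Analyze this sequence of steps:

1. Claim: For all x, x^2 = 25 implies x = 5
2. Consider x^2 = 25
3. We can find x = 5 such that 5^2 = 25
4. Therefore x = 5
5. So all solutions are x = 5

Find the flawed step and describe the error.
Step 4: Therefore x = 5

Step 4 incorrectly concludes that x = 5 is the only solution. The proof shows that x = 5 is A solution (existence), but does not show it is the ONLY solution (uniqueness). In fact, x = -5 is also a solution since (-5)^2 = 25. Finding one solution doesn't prove there are no others.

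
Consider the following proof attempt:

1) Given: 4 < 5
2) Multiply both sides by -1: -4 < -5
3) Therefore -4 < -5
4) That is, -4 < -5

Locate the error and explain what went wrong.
Step 2: Multiply both sides by -1: -4 < -5

Step 2 multiplies both sides by -1 but fails to reverse the inequality sign. When multiplying (or dividing) an inequality by a negative number, the direction must be reversed. Since 4 < 5, we should get -4 > -5, i.e., -4 > -5.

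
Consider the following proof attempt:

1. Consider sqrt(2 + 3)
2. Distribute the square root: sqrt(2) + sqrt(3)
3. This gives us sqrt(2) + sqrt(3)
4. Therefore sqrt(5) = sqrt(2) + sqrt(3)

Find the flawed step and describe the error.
Step 2: Distribute the square root: sqrt(2) + sqrt(3)

Step 2 incorrectly 'distributes' the square root over addition. The square root function does not distribute: sqrt(a + b) ≠ sqrt(a) + sqrt(b). In fact, sqrt(2 + 3) = sqrt(5) ≈ 2.2361, while sqrt(2) + sqrt(3) ≈ 3.1463.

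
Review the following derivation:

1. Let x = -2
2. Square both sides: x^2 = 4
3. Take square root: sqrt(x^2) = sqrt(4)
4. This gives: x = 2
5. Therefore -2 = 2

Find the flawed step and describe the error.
Step 4: This gives: x = 2

Step 4 incorrectly states that sqrt(x^2) = x. The correct identity is sqrt(x^2) = |x|. Since x = -2 < 0, we have sqrt(x^2) = |-2| = 2, not x = -2.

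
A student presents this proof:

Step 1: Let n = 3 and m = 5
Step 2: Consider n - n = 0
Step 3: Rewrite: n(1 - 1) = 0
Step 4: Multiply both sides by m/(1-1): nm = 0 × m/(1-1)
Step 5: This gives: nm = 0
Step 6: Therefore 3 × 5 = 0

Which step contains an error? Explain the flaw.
Step 4: Multiply both sides by m/(1-1): nm = 0 × m/(1-1)

Step 4 multiplies both sides by m/(1-1). However, 1-1 = 0, so this is multiplication by m/0, which is undefined. We cannot multiply by an undefined expression.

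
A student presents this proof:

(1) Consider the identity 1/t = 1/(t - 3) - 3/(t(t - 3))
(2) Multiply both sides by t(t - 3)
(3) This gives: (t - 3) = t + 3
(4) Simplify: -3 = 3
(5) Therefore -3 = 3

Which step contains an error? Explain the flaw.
Step 3: This gives: (t - 3) = t + 3

Step 3 makes a sign error when clearing denominators. Multiplying -3/(t(t - 3)) by t(t - 3) gives -3, not +3. The correct result is (t - 3) = t - 3, which is trivially true, not (t - 3) = t + 3. (Step 1 is a valid identity: 1/(t - 3) - 3/(t(t - 3)) = (t - 3)/(t(t - 3)) = 1/t.)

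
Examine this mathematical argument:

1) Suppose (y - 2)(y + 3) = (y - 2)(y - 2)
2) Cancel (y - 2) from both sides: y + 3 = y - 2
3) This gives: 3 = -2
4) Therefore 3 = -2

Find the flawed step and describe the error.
Step 2: Cancel (y - 2) from both sides: y + 3 = y - 2

Step 2 cancels (y - 2) from both sides. This is only valid if (y - 2) ≠ 0, i.e., y ≠ 2. When y = 2, both sides equal zero regardless of the other factors. The correct approach requires considering y = 2 as a separate case.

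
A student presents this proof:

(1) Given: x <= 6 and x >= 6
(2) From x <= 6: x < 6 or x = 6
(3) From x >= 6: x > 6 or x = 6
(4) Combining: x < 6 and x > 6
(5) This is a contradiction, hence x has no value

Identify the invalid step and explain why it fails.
Step 4: Combining: x < 6 and x > 6

Step 4 incorrectly combines the conditions. From x <= 6 and x >= 6, the intersection is x = 6. The error treats the 'or' cases as 'and' requirements. The correct conclusion is that x = 6 is the unique solution, not that no solution exists.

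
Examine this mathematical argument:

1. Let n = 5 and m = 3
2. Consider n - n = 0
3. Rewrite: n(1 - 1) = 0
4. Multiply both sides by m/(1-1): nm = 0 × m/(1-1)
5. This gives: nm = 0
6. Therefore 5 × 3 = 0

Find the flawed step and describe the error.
Step 4: Multiply both sides by m/(1-1): nm = 0 × m/(1-1)

Step 4 multiplies both sides by m/(1-1). However, 1-1 = 0, so this is multiplication by m/0, which is undefined. We cannot multiply by an undefined expression.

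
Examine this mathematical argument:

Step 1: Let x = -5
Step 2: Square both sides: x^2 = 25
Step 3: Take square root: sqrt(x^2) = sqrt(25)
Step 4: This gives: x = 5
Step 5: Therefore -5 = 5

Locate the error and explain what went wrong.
Step 4: This gives: x = 5

Step 4 incorrectly states that sqrt(x^2) = x. The correct identity is sqrt(x^2) = |x|. Since x = -5 < 0, we have sqrt(x^2) = |-5| = 5, not x = -5.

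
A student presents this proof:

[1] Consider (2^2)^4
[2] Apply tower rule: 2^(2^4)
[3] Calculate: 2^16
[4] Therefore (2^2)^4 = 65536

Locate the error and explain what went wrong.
Step 2: Apply tower rule: 2^(2^4)

Step 2 incorrectly states that (a^b)^c = a^(b^c). The correct rule is (a^b)^c = a^(b×c). The actual value is (2^2)^4 = 2^8 = 256, not 2^16 = 65536.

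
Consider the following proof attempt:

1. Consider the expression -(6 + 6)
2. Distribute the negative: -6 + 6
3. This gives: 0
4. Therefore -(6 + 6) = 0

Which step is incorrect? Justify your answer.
Step 2: Distribute the negative: -6 + 6

Step 2 incorrectly distributes the negative sign. The correct distribution is -(6 + 6) = -6 - 6 = -12. The negative must be applied to both terms, not just the first. The error treats -(6 + 6) as -6 + 6, which equals 0 instead of -12.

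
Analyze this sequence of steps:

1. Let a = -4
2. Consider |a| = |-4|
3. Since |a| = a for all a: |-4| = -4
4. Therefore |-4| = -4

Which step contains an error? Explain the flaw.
Step 3: Since |a| = a for all a: |-4| = -4

Step 3 incorrectly states that |a| = a for all a. The correct definition is |a| = a when a >= 0, and |a| = -a when a < 0. Since -4 < 0, we have |-4| = -(-4) = 4, not -4.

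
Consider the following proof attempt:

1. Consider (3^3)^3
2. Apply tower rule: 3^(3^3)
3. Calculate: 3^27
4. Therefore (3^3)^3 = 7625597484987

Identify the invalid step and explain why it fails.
Step 2: Apply tower rule: 3^(3^3)

Step 2 incorrectly states that (a^b)^c = a^(b^c). The correct rule is (a^b)^c = a^(b×c). The actual value is (3^3)^3 = 3^9 = 19683, not 3^27 = 7625597484987.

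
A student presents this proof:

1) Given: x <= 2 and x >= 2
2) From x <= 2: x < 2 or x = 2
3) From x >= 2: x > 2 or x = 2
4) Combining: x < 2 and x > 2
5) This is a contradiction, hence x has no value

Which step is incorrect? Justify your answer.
Step 4: Combining: x < 2 and x > 2

Step 4 incorrectly combines the conditions. From x <= 2 and x >= 2, the intersection is x = 2. The error treats the 'or' cases as 'and' requirements. The correct conclusion is that x = 2 is the unique solution, not that no solution exists.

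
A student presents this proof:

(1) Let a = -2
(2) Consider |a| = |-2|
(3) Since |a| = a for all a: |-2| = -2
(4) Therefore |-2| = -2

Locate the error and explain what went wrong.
Step 3: Since |a| = a for all a: |-2| = -2

Step 3 incorrectly states that |a| = a for all a. The correct definition is |a| = a when a >= 0, and |a| = -a when a < 0. Since -2 < 0, we have |-2| = -(-2) = 2, not -2.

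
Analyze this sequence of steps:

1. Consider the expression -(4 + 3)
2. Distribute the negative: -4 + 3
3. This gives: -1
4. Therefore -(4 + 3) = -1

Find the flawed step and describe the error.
Step 2: Distribute the negative: -4 + 3

Step 2 incorrectly distributes the negative sign. The correct distribution is -(4 + 3) = -4 - 3 = -7. The negative must be applied to both terms, not just the first. The error treats -(4 + 3) as -4 + 3, which equals -1 instead of -7.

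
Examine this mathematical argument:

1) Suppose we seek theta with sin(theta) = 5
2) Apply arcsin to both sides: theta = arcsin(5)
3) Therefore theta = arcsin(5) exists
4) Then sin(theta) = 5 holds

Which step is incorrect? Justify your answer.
Step 2: Apply arcsin to both sides: theta = arcsin(5)

Step 2 applies arcsin to 5. However, arcsin(x) is only defined for x in [-1, 1] because sin(theta) can only produce values in that range. Since |5| > 1, arcsin(5) is undefined. There is no angle whose sine equals 5.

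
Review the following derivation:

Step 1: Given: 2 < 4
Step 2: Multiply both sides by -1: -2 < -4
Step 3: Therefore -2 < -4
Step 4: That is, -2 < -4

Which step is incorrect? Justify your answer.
Step 2: Multiply both sides by -1: -2 < -4

Step 2 multiplies both sides by -1 but fails to reverse the inequality sign. When multiplying (or dividing) an inequality by a negative number, the direction must be reversed. Since 2 < 4, we should get -2 > -4, i.e., -2 > -4.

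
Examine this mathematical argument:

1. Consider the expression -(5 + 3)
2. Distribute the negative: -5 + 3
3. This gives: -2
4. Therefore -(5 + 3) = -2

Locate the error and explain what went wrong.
Step 2: Distribute the negative: -5 + 3

Step 2 incorrectly distributes the negative sign. The correct distribution is -(5 + 3) = -5 - 3 = -8. The negative must be applied to both terms, not just the first. The error treats -(5 + 3) as -5 + 3, which equals -2 instead of -8.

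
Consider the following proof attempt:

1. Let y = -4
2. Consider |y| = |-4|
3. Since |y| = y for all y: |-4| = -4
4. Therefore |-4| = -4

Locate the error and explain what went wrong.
Step 3: Since |y| = y for all y: |-4| = -4

Step 3 incorrectly states that |y| = y for all y. The correct definition is |y| = y when y >= 0, and |y| = -y when y < 0. Since -4 < 0, we have |-4| = -(-4) = 4, not -4.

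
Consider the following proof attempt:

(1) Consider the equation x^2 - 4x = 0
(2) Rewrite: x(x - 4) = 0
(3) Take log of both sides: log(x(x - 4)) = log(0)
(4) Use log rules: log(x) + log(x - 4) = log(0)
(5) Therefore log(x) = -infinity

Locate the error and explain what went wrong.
Step 3: Take log of both sides: log(x(x - 4)) = log(0)

Step 3 takes the logarithm of both sides, resulting in log(0) on the right side. The logarithm is only defined for positive numbers; log(0) is undefined (approaches negative infinity). This operation is invalid.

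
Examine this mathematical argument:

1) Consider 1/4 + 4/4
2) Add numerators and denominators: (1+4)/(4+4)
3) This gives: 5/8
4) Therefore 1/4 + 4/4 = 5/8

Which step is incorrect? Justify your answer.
Step 2: Add numerators and denominators: (1+4)/(4+4)

Step 2 incorrectly adds fractions by separately adding numerators and denominators. This is wrong. The correct method requires a common denominator: 1/4 + 4/4 = (1×4 + 4×4)/(4×4) = 20/16 = 5/4. The method used gives 5/8, which is different.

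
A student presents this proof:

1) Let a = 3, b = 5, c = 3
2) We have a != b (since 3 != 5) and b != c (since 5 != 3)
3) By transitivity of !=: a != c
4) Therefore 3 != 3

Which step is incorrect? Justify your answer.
Step 3: By transitivity of !=: a != c

Step 3 incorrectly applies transitivity to the '!=' relation. Transitivity states: if a R b and b R c, then a R c. However, '!=' is not transitive. Counterexample: 3 != 5 and 5 != 3, but 3 = 3 (both equal 3). Transitivity holds for relations like <, <=, =, but not for !=.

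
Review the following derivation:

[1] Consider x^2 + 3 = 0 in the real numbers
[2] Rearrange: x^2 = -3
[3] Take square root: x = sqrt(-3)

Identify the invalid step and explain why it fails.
Step 3: Take square root: x = sqrt(-3)

Step 3 takes the square root of -3, which is negative. In the real number system, the square root of a negative number is undefined. The equation x^2 + 3 = 0 has no real solutions. Square roots of negative numbers only exist in the complex numbers.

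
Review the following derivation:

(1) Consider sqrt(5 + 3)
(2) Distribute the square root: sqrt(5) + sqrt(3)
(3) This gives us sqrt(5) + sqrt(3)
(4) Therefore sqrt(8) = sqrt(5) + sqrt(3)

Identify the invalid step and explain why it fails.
Step 2: Distribute the square root: sqrt(5) + sqrt(3)

Step 2 incorrectly 'distributes' the square root over addition. The square root function does not distribute: sqrt(a + b) ≠ sqrt(a) + sqrt(b). In fact, sqrt(5 + 3) = sqrt(8) ≈ 2.8284, while sqrt(5) + sqrt(3) ≈ 3.9681.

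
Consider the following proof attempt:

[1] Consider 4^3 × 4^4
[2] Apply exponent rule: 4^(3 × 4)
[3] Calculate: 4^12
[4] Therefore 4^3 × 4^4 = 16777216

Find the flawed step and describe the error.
Step 2: Apply exponent rule: 4^(3 × 4)

Step 2 incorrectly states that a^b × a^c = a^(b×c). The correct rule is a^b × a^c = a^(b+c). The actual value is 4^3 × 4^4 = 4^7 = 16384, not 4^12 = 16777216.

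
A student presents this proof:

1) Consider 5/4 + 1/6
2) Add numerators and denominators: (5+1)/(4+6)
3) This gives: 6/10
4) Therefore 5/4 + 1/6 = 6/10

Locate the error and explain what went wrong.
Step 2: Add numerators and denominators: (5+1)/(4+6)

Step 2 incorrectly adds fractions by separately adding numerators and denominators. This is wrong. The correct method requires a common denominator: 5/4 + 1/6 = (5×6 + 1×4)/(4×6) = 34/24 = 17/12. The method used gives 6/10, which is different.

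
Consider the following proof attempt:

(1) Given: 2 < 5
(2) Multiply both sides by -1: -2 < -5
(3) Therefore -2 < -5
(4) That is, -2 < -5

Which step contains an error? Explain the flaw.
Step 2: Multiply both sides by -1: -2 < -5

Step 2 multiplies both sides by -1 but fails to reverse the inequality sign. When multiplying (or dividing) an inequality by a negative number, the direction must be reversed. Since 2 < 5, we should get -2 > -5, i.e., -2 > -5.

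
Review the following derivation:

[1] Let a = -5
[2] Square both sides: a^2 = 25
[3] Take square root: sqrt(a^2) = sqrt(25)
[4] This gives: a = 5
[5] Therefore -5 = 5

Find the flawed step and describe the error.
Step 4: This gives: a = 5

Step 4 incorrectly states that sqrt(a^2) = a. The correct identity is sqrt(a^2) = |a|. Since a = -5 < 0, we have sqrt(a^2) = |-5| = 5, not a = -5.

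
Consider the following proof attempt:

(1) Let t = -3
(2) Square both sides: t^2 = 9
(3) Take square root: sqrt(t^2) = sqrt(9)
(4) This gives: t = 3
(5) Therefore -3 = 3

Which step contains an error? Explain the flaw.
Step 4: This gives: t = 3

Step 4 incorrectly states that sqrt(t^2) = t. The correct identity is sqrt(t^2) = |t|. Since t = -3 < 0, we have sqrt(t^2) = |-3| = 3, not t = -3.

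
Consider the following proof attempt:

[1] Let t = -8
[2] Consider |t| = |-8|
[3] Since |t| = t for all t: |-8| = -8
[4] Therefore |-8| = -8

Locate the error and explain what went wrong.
Step 3: Since |t| = t for all t: |-8| = -8

Step 3 incorrectly states that |t| = t for all t. The correct definition is |t| = t when t >= 0, and |t| = -t when t < 0. Since -8 < 0, we have |-8| = -(-8) = 8, not -8.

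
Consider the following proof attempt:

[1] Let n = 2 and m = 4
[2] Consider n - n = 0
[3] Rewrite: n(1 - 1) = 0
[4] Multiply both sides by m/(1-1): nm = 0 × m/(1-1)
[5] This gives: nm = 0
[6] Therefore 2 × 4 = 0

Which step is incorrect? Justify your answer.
Step 4: Multiply both sides by m/(1-1): nm = 0 × m/(1-1)

Step 4 multiplies both sides by m/(1-1). However, 1-1 = 0, so this is multiplication by m/0, which is undefined. We cannot multiply by an undefined expression.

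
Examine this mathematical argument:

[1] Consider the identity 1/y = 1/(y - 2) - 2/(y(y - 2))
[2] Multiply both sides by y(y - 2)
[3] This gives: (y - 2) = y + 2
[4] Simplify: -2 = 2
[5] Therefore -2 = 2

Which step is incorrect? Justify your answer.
Step 3: This gives: (y - 2) = y + 2

Step 3 makes a sign error when clearing denominators. Multiplying -2/(y(y - 2)) by y(y - 2) gives -2, not +2. The correct result is (y - 2) = y - 2, which is trivially true, not (y - 2) = y + 2. (Step 1 is a valid identity: 1/(y - 2) - 2/(y(y - 2)) = (y - 2)/(y(y - 2)) = 1/y.)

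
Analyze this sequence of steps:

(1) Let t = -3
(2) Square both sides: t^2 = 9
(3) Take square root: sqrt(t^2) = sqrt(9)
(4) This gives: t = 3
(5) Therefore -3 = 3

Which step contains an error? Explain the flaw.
Step 4: This gives: t = 3

Step 4 incorrectly states that sqrt(t^2) = t. The correct identity is sqrt(t^2) = |t|. Since t = -3 < 0, we have sqrt(t^2) = |-3| = 3, not t = -3.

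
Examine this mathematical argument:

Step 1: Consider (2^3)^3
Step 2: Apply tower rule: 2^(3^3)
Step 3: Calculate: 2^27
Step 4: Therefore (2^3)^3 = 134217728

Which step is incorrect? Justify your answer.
Step 2: Apply tower rule: 2^(3^3)

Step 2 incorrectly states that (a^b)^c = a^(b^c). The correct rule is (a^b)^c = a^(b×c). The actual value is (2^3)^3 = 2^9 = 512, not 2^27 = 134217728.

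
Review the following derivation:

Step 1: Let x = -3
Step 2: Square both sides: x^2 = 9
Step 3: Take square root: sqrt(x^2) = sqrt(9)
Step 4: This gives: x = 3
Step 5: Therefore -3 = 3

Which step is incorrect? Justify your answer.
Step 4: This gives: x = 3

Step 4 incorrectly states that sqrt(x^2) = x. The correct identity is sqrt(x^2) = |x|. Since x = -3 < 0, we have sqrt(x^2) = |-3| = 3, not x = -3.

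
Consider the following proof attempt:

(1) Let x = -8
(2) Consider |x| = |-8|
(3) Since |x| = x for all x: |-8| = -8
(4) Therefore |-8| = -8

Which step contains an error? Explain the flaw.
Step 3: Since |x| = x for all x: |-8| = -8

Step 3 incorrectly states that |x| = x for all x. The correct definition is |x| = x when x >= 0, and |x| = -x when x < 0. Since -8 < 0, we have |-8| = -(-8) = 8, not -8.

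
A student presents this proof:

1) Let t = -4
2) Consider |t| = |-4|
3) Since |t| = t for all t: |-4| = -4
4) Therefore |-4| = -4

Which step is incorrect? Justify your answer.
Step 3: Since |t| = t for all t: |-4| = -4

Step 3 incorrectly states that |t| = t for all t. The correct definition is |t| = t when t >= 0, and |t| = -t when t < 0. Since -4 < 0, we have |-4| = -(-4) = 4, not -4.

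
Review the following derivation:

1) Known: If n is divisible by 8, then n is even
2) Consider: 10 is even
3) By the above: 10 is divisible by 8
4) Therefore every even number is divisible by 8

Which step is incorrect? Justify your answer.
Step 3: By the above: 10 is divisible by 8

Step 3 commits the fallacy of affirming the consequent. The known fact 'divisible by 8 → even' does NOT imply 'even → divisible by 8'. That would be the converse, which is false. For example, 10 is even but 10 ÷ 8 = 1.25, which is not an integer.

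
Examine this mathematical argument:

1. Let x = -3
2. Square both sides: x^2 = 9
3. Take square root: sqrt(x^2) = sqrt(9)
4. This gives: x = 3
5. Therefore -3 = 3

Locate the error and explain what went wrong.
Step 4: This gives: x = 3

Step 4 incorrectly states that sqrt(x^2) = x. The correct identity is sqrt(x^2) = |x|. Since x = -3 < 0, we have sqrt(x^2) = |-3| = 3, not x = -3.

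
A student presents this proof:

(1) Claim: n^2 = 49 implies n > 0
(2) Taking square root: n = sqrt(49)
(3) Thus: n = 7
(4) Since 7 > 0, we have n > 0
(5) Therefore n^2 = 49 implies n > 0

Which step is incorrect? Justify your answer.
Step 2: Taking square root: n = sqrt(49)

Step 2 takes the square root and assumes the positive root only. The equation n^2 = 49 actually has two solutions: n = 7 and n = -7. The proof silently assumes n > 0 without justification, then uses this assumption to conclude n > 0, which is circular. The counterexample n = -7 shows the claim is false.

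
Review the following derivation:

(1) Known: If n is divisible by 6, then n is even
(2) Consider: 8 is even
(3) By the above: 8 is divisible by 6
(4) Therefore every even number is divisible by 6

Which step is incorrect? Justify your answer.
Step 3: By the above: 8 is divisible by 6

Step 3 commits the fallacy of affirming the consequent. The known fact 'divisible by 6 → even' does NOT imply 'even → divisible by 6'. That would be the converse, which is false. For example, 8 is even but 8 ÷ 6 = 1.33, which is not an integer.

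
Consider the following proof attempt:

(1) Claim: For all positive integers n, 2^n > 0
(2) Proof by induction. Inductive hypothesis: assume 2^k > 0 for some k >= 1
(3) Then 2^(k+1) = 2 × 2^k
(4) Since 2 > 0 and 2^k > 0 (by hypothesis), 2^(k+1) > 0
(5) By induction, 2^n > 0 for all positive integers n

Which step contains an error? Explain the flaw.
Step 5: By induction, 2^n > 0 for all positive integers n

Step 5 concludes the proof by induction, but no base case was ever established. A valid induction proof requires: (1) a base case proving 2^1 > 0, and (2) an inductive step showing IF 2^k > 0 THEN 2^(k+1) > 0. Steps 2-4 correctly establish the inductive step, but without the base case the conclusion in step 5 does not follow.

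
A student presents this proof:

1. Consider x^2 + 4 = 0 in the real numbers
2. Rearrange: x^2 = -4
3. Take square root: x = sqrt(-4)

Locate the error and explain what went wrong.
Step 3: Take square root: x = sqrt(-4)

Step 3 takes the square root of -4, which is negative. In the real number system, the square root of a negative number is undefined. The equation x^2 + 4 = 0 has no real solutions. Square roots of negative numbers only exist in the complex numbers.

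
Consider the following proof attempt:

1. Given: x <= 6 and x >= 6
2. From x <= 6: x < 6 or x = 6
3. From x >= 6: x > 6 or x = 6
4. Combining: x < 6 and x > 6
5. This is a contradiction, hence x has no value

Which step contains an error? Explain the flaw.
Step 4: Combining: x < 6 and x > 6

Step 4 incorrectly combines the conditions. From x <= 6 and x >= 6, the intersection is x = 6. The error treats the 'or' cases as 'and' requirements. The correct conclusion is that x = 6 is the unique solution, not that no solution exists.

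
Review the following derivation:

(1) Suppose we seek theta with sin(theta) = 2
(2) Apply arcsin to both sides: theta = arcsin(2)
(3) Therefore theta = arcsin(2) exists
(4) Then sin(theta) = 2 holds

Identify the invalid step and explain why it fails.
Step 2: Apply arcsin to both sides: theta = arcsin(2)

Step 2 applies arcsin to 2. However, arcsin(x) is only defined for x in [-1, 1] because sin(theta) can only produce values in that range. Since |2| > 1, arcsin(2) is undefined. There is no angle whose sine equals 2.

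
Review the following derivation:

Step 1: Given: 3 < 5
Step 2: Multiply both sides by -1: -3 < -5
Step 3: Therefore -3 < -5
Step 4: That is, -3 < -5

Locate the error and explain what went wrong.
Step 2: Multiply both sides by -1: -3 < -5

Step 2 multiplies both sides by -1 but fails to reverse the inequality sign. When multiplying (or dividing) an inequality by a negative number, the direction must be reversed. Since 3 < 5, we should get -3 > -5, i.e., -3 > -5.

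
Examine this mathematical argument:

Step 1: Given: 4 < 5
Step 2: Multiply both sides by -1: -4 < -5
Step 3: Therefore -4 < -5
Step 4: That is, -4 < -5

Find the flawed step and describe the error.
Step 2: Multiply both sides by -1: -4 < -5

Step 2 multiplies both sides by -1 but fails to reverse the inequality sign. When multiplying (or dividing) an inequality by a negative number, the direction must be reversed. Since 4 < 5, we should get -4 > -5, i.e., -4 > -5.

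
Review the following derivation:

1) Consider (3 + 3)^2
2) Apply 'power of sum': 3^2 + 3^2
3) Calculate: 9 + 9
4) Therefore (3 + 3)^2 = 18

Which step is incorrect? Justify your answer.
Step 2: Apply 'power of sum': 3^2 + 3^2

Step 2 incorrectly applies a non-existent rule '(a+b)^n = a^n + b^n'. This is false in general. The correct expansion uses the binomial theorem. The actual value is (3 + 3)^2 = 6^2 = 36, not 18.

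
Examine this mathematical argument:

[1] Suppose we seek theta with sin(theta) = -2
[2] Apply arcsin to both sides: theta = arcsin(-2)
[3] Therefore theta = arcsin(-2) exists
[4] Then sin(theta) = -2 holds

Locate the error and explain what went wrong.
Step 2: Apply arcsin to both sides: theta = arcsin(-2)

Step 2 applies arcsin to -2. However, arcsin(x) is only defined for x in [-1, 1] because sin(theta) can only produce values in that range. Since |-2| > 1, arcsin(-2) is undefined. There is no angle whose sine equals -2.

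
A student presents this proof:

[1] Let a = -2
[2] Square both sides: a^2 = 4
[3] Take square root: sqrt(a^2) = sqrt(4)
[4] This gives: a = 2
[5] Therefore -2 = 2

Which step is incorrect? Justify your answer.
Step 4: This gives: a = 2

Step 4 incorrectly states that sqrt(a^2) = a. The correct identity is sqrt(a^2) = |a|. Since a = -2 < 0, we have sqrt(a^2) = |-2| = 2, not a = -2.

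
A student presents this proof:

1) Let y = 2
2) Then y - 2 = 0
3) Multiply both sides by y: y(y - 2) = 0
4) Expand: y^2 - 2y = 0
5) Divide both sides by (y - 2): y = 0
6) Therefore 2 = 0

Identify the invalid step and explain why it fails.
Step 5: Divide both sides by (y - 2): y = 0

Step 5 divides both sides by (y - 2). However, since y = 2, we have (y - 2) = 0. Division by zero is undefined, making this step invalid.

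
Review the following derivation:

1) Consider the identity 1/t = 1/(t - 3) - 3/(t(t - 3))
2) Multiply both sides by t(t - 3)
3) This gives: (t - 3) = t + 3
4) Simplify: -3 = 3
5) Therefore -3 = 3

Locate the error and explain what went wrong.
Step 3: This gives: (t - 3) = t + 3

Step 3 makes a sign error when clearing denominators. Multiplying -3/(t(t - 3)) by t(t - 3) gives -3, not +3. The correct result is (t - 3) = t - 3, which is trivially true, not (t - 3) = t + 3. (Step 1 is a valid identity: 1/(t - 3) - 3/(t(t - 3)) = (t - 3)/(t(t - 3)) = 1/t.)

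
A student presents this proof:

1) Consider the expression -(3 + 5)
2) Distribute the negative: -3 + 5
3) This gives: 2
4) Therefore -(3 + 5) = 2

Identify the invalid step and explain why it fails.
Step 2: Distribute the negative: -3 + 5

Step 2 incorrectly distributes the negative sign. The correct distribution is -(3 + 5) = -3 - 5 = -8. The negative must be applied to both terms, not just the first. The error treats -(3 + 5) as -3 + 5, which equals 2 instead of -8.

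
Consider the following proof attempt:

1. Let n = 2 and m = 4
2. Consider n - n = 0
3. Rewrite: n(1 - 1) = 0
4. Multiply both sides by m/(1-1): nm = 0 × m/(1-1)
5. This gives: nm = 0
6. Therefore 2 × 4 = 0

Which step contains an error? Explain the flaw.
Step 4: Multiply both sides by m/(1-1): nm = 0 × m/(1-1)

Step 4 multiplies both sides by m/(1-1). However, 1-1 = 0, so this is multiplication by m/0, which is undefined. We cannot multiply by an undefined expression.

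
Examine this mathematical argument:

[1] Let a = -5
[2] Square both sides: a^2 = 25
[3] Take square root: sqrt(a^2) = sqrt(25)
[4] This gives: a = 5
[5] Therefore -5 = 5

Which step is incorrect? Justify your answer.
Step 4: This gives: a = 5

Step 4 incorrectly states that sqrt(a^2) = a. The correct identity is sqrt(a^2) = |a|. Since a = -5 < 0, we have sqrt(a^2) = |-5| = 5, not a = -5.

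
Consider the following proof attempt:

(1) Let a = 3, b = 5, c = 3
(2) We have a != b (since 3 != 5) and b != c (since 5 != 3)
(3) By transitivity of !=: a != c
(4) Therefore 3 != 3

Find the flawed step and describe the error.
Step 3: By transitivity of !=: a != c

Step 3 incorrectly applies transitivity to the '!=' relation. Transitivity states: if a R b and b R c, then a R c. However, '!=' is not transitive. Counterexample: 3 != 5 and 5 != 3, but 3 = 3 (both equal 3). Transitivity holds for relations like <, <=, =, but not for !=.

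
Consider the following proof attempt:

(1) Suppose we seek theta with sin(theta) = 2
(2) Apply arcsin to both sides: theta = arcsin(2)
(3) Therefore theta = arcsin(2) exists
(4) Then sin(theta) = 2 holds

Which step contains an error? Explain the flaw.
Step 2: Apply arcsin to both sides: theta = arcsin(2)

Step 2 applies arcsin to 2. However, arcsin(x) is only defined for x in [-1, 1] because sin(theta) can only produce values in that range. Since |2| > 1, arcsin(2) is undefined. There is no angle whose sine equals 2.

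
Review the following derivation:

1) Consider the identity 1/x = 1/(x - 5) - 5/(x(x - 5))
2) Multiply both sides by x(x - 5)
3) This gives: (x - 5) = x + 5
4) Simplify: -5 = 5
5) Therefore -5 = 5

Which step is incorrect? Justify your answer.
Step 3: This gives: (x - 5) = x + 5

Step 3 makes a sign error when clearing denominators. Multiplying -5/(x(x - 5)) by x(x - 5) gives -5, not +5. The correct result is (x - 5) = x - 5, which is trivially true, not (x - 5) = x + 5. (Step 1 is a valid identity: 1/(x - 5) - 5/(x(x - 5)) = (x - 5)/(x(x - 5)) = 1/x.)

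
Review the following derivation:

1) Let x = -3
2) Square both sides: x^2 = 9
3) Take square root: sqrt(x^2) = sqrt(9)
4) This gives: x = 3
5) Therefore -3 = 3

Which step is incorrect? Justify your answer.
Step 4: This gives: x = 3

Step 4 incorrectly states that sqrt(x^2) = x. The correct identity is sqrt(x^2) = |x|. Since x = -3 < 0, we have sqrt(x^2) = |-3| = 3, not x = -3.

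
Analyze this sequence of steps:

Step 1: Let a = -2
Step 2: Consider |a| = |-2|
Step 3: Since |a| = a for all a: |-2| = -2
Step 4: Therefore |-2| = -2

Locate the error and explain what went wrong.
Step 3: Since |a| = a for all a: |-2| = -2

Step 3 incorrectly states that |a| = a for all a. The correct definition is |a| = a when a >= 0, and |a| = -a when a < 0. Since -2 < 0, we have |-2| = -(-2) = 2, not -2.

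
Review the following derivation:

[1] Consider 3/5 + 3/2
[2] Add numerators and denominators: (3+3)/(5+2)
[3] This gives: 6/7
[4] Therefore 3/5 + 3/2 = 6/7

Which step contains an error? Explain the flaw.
Step 2: Add numerators and denominators: (3+3)/(5+2)

Step 2 incorrectly adds fractions by separately adding numerators and denominators. This is wrong. The correct method requires a common denominator: 3/5 + 3/2 = (3×2 + 3×5)/(5×2) = 21/10 = 21/10. The method used gives 6/7, which is different.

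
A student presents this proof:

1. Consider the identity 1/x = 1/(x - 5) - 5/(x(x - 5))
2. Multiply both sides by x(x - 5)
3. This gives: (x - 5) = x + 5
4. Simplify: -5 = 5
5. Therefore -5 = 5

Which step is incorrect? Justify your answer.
Step 3: This gives: (x - 5) = x + 5

Step 3 makes a sign error when clearing denominators. Multiplying -5/(x(x - 5)) by x(x - 5) gives -5, not +5. The correct result is (x - 5) = x - 5, which is trivially true, not (x - 5) = x + 5. (Step 1 is a valid identity: 1/(x - 5) - 5/(x(x - 5)) = (x - 5)/(x(x - 5)) = 1/x.)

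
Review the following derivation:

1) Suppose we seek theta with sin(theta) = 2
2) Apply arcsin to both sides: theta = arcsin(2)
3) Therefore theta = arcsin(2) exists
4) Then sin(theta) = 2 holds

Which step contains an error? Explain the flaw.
Step 2: Apply arcsin to both sides: theta = arcsin(2)

Step 2 applies arcsin to 2. However, arcsin(x) is only defined for x in [-1, 1] because sin(theta) can only produce values in that range. Since |2| > 1, arcsin(2) is undefined. There is no angle whose sine equals 2.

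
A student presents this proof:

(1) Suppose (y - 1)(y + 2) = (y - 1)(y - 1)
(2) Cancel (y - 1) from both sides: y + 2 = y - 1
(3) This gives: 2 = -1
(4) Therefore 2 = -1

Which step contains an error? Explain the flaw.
Step 2: Cancel (y - 1) from both sides: y + 2 = y - 1

Step 2 cancels (y - 1) from both sides. This is only valid if (y - 1) ≠ 0, i.e., y ≠ 1. When y = 1, both sides equal zero regardless of the other factors. The correct approach requires considering y = 1 as a separate case.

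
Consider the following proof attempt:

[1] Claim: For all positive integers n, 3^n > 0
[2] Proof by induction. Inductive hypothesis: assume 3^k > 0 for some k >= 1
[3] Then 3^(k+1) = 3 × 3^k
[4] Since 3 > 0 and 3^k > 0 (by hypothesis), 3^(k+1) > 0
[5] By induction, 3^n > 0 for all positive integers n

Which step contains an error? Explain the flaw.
Step 5: By induction, 3^n > 0 for all positive integers n

Step 5 concludes the proof by induction, but no base case was ever established. A valid induction proof requires: (1) a base case proving 3^1 > 0, and (2) an inductive step showing IF 3^k > 0 THEN 3^(k+1) > 0. Steps 2-4 correctly establish the inductive step, but without the base case the conclusion in step 5 does not follow.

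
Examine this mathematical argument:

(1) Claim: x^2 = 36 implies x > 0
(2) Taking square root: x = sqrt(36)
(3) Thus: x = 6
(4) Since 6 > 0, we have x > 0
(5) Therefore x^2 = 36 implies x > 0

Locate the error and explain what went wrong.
Step 2: Taking square root: x = sqrt(36)

Step 2 takes the square root and assumes the positive root only. The equation x^2 = 36 actually has two solutions: x = 6 and x = -6. The proof silently assumes x > 0 without justification, then uses this assumption to conclude x > 0, which is circular. The counterexample x = -6 shows the claim is false.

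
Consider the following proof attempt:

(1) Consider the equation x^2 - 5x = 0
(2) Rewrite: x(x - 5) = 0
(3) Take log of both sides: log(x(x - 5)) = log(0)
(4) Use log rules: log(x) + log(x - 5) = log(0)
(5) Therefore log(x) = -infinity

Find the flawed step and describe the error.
Step 3: Take log of both sides: log(x(x - 5)) = log(0)

Step 3 takes the logarithm of both sides, resulting in log(0) on the right side. The logarithm is only defined for positive numbers; log(0) is undefined (approaches negative infinity). This operation is invalid.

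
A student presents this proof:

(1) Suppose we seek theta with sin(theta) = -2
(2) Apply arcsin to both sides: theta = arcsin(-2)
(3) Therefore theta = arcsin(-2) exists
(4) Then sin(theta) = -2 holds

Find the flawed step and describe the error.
Step 2: Apply arcsin to both sides: theta = arcsin(-2)

Step 2 applies arcsin to -2. However, arcsin(x) is only defined for x in [-1, 1] because sin(theta) can only produce values in that range. Since |-2| > 1, arcsin(-2) is undefined. There is no angle whose sine equals -2.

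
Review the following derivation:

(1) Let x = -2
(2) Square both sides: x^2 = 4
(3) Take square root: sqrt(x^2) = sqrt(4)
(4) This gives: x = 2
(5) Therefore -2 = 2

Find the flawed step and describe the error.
Step 4: This gives: x = 2

Step 4 incorrectly states that sqrt(x^2) = x. The correct identity is sqrt(x^2) = |x|. Since x = -2 < 0, we have sqrt(x^2) = |-2| = 2, not x = -2.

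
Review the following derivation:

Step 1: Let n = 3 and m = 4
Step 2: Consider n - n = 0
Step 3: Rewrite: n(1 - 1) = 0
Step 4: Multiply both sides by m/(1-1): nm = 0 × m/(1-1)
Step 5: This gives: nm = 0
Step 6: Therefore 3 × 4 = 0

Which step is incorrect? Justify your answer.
Step 4: Multiply both sides by m/(1-1): nm = 0 × m/(1-1)

Step 4 multiplies both sides by m/(1-1). However, 1-1 = 0, so this is multiplication by m/0, which is undefined. We cannot multiply by an undefined expression.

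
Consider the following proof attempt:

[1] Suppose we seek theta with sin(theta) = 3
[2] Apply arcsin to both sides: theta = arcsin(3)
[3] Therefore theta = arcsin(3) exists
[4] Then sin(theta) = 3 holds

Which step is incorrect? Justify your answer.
Step 2: Apply arcsin to both sides: theta = arcsin(3)

Step 2 applies arcsin to 3. However, arcsin(x) is only defined for x in [-1, 1] because sin(theta) can only produce values in that range. Since |3| > 1, arcsin(3) is undefined. There is no angle whose sine equals 3.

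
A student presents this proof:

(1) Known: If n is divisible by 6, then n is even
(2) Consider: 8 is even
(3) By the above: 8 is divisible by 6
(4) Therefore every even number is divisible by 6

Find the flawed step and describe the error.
Step 3: By the above: 8 is divisible by 6

Step 3 commits the fallacy of affirming the consequent. The known fact 'divisible by 6 → even' does NOT imply 'even → divisible by 6'. That would be the converse, which is false. For example, 8 is even but 8 ÷ 6 = 1.33, which is not an integer.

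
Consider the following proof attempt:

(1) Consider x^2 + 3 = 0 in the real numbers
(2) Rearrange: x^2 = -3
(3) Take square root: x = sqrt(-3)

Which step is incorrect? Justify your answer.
Step 3: Take square root: x = sqrt(-3)

Step 3 takes the square root of -3, which is negative. In the real number system, the square root of a negative number is undefined. The equation x^2 + 3 = 0 has no real solutions. Square roots of negative numbers only exist in the complex numbers.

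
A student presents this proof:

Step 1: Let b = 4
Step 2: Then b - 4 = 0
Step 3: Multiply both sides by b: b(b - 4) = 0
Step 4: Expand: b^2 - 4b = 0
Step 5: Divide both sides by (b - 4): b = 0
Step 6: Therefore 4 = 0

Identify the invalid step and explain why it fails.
Step 5: Divide both sides by (b - 4): b = 0

Step 5 divides both sides by (b - 4). However, since b = 4, we have (b - 4) = 0. Division by zero is undefined, making this step invalid.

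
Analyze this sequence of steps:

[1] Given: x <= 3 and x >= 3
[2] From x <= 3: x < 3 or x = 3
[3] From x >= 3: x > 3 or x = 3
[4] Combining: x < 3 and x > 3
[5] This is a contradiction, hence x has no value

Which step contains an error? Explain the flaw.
Step 4: Combining: x < 3 and x > 3

Step 4 incorrectly combines the conditions. From x <= 3 and x >= 3, the intersection is x = 3. The error treats the 'or' cases as 'and' requirements. The correct conclusion is that x = 3 is the unique solution, not that no solution exists.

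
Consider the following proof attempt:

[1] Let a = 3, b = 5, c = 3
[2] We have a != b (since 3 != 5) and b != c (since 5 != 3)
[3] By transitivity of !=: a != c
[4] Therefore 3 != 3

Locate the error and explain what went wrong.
Step 3: By transitivity of !=: a != c

Step 3 incorrectly applies transitivity to the '!=' relation. Transitivity states: if a R b and b R c, then a R c. However, '!=' is not transitive. Counterexample: 3 != 5 and 5 != 3, but 3 = 3 (both equal 3). Transitivity holds for relations like <, <=, =, but not for !=.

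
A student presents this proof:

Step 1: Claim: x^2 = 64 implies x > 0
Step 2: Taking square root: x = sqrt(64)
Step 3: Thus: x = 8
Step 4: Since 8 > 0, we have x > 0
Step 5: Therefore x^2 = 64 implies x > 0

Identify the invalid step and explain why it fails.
Step 2: Taking square root: x = sqrt(64)

Step 2 takes the square root and assumes the positive root only. The equation x^2 = 64 actually has two solutions: x = 8 and x = -8. The proof silently assumes x > 0 without justification, then uses this assumption to conclude x > 0, which is circular. The counterexample x = -8 shows the claim is false.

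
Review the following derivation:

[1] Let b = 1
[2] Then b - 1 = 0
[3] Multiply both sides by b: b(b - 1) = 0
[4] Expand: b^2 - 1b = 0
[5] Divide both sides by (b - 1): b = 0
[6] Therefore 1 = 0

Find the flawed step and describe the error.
Step 5: Divide both sides by (b - 1): b = 0

Step 5 divides both sides by (b - 1). However, since b = 1, we have (b - 1) = 0. Division by zero is undefined, making this step invalid.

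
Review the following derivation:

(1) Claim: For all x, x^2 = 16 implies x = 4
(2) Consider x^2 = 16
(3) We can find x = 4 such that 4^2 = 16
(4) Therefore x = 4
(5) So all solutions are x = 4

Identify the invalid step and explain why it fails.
Step 4: Therefore x = 4

Step 4 incorrectly concludes that x = 4 is the only solution. The proof shows that x = 4 is A solution (existence), but does not show it is the ONLY solution (uniqueness). In fact, x = -4 is also a solution since (-4)^2 = 16. Finding one solution doesn't prove there are no others.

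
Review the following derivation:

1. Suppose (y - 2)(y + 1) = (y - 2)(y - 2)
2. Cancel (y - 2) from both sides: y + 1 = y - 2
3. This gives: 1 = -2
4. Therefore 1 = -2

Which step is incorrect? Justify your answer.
Step 2: Cancel (y - 2) from both sides: y + 1 = y - 2

Step 2 cancels (y - 2) from both sides. This is only valid if (y - 2) ≠ 0, i.e., y ≠ 2. When y = 2, both sides equal zero regardless of the other factors. The correct approach requires considering y = 2 as a separate case.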